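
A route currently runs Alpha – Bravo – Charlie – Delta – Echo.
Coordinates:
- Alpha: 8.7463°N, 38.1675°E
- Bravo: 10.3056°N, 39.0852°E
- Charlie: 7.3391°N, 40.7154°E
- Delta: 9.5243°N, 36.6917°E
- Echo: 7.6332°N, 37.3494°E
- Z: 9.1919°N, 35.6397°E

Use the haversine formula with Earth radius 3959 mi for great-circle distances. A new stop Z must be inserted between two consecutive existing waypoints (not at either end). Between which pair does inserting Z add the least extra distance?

between Delta and Echo

Added distance for inserting Z between each consecutive pair:
Alpha–Bravo: 297.6 mi
Bravo–Charlie: 383.6 mi
Charlie–Delta: 131.5 mi
Delta–Echo: 96.1 mi
Smallest added distance is 96.1 mi, inserting between Delta and Echo.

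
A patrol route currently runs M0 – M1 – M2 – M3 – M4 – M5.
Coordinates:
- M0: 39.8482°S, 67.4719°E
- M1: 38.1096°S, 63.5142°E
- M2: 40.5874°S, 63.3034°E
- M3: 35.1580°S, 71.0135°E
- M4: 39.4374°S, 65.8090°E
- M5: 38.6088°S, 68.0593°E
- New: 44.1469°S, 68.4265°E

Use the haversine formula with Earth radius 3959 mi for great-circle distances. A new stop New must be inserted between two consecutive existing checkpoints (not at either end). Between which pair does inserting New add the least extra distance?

Added distance for inserting New between each consecutive pair:
M0–M1: 545.9 mi
M1–M2: 676.4 mi
M2–M3: 431.8 mi
M3–M4: 577.0 mi
M4–M5: 601.7 mi
Smallest added distance is 431.8 mi, inserting between M2 and M3.

between M2 and M3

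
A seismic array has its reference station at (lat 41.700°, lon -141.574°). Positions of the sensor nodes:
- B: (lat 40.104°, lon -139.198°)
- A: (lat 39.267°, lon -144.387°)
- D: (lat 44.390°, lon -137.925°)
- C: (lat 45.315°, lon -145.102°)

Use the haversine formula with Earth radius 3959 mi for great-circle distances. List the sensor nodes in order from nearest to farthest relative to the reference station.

Distances from the reference station:
B (lat 40.104°, lon -139.198°): 166.0 mi
A (lat 39.267°, lon -144.387°): 223.8 mi
D (lat 44.390°, lon -137.925°): 261.7 mi
C (lat 45.315°, lon -145.102°): 306.0 mi

B, A, D, C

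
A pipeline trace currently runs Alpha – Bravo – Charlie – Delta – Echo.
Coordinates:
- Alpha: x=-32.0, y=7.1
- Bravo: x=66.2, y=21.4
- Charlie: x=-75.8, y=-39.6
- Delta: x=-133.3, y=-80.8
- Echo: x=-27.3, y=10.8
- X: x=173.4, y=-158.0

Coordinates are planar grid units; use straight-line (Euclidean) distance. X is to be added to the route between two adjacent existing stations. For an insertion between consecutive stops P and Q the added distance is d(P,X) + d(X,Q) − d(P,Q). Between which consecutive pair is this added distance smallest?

between Bravo and Charlie

Added distance for inserting X between each consecutive pair:
Alpha–Bravo: 373.3
Bravo–Charlie: 330.3
Charlie–Delta: 521.4
Delta–Echo: 438.4
Smallest added distance is 330.3, inserting between Bravo and Charlie.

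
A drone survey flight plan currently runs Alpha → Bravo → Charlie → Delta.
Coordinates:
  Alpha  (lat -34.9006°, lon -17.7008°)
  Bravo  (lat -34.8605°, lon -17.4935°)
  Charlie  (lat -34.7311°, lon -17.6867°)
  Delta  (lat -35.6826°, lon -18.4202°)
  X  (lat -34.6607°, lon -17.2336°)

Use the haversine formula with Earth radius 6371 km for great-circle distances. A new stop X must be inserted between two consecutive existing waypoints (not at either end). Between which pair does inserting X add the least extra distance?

between Bravo and Charlie

Added distance for inserting X between each consecutive pair:
Alpha–Bravo: 63.4 km
Bravo–Charlie: 51.9 km
Charlie–Delta: 73.8 km
Smallest added distance is 51.9 km, inserting between Bravo and Charlie.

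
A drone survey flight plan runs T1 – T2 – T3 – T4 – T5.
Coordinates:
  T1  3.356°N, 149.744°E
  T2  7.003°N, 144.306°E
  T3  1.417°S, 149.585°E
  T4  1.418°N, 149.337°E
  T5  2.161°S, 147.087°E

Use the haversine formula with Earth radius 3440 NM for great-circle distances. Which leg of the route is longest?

Leg distances:
T1→T2: 392.0 NM
T2→T3: 596.3 NM
T3→T4: 170.9 NM
T4→T5: 253.8 NM
The longest leg is T2–T3 at 596.3 NM.

T2–T3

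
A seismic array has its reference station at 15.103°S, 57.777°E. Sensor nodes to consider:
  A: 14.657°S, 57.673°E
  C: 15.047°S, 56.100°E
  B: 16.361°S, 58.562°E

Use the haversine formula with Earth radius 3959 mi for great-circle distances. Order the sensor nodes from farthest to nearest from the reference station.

C, B, A

Distances from the reference station:
C 15.047°S, 56.100°E: 112.0 mi
B 16.361°S, 58.562°E: 101.4 mi
A 14.657°S, 57.673°E: 31.6 mi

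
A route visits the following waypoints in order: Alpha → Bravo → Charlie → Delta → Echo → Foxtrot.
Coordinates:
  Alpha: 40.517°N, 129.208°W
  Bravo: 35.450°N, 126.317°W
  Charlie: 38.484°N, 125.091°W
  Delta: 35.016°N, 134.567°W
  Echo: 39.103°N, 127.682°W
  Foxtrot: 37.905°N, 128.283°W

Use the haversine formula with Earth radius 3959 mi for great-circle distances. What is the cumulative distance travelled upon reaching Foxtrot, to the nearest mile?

1742 mi

Leg distances:
Alpha→Bravo: 383.8 mi  (cumulative 383.8 mi)
Bravo→Charlie: 220.3 mi  (cumulative 604.1 mi)
Charlie→Delta: 576.4 mi  (cumulative 1180.5 mi)
Delta→Echo: 472.9 mi  (cumulative 1653.4 mi)
Echo→Foxtrot: 88.9 mi  (cumulative 1742.3 mi)
Cumulative distance at Foxtrot ≈ 1742 mi.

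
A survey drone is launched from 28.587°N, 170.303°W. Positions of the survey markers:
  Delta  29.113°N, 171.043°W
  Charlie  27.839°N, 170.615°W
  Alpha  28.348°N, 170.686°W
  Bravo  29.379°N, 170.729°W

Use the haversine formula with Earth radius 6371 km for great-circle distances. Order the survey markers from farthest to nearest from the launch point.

Distances from the launch point:
Bravo 29.379°N, 170.729°W: 97.3 km
Delta 29.113°N, 171.043°W: 92.8 km
Charlie 27.839°N, 170.615°W: 88.6 km
Alpha 28.348°N, 170.686°W: 45.9 km

Bravo, Delta, Charlie, Alpha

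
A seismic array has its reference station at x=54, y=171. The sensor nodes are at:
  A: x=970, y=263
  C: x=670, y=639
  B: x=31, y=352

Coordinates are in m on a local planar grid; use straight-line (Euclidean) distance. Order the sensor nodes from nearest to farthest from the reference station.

B, C, A

Computing each straight-line distance from x=54, y=171:
B x=31, y=352: 182.5 m
C x=670, y=639: 773.6 m
A x=970, y=263: 920.6 m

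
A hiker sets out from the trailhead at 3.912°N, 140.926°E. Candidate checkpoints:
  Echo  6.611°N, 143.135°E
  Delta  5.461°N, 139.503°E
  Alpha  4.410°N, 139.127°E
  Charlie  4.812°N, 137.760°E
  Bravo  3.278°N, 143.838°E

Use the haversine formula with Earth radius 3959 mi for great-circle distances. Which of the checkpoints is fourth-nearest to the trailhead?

Distances from the trailhead (3.912°N, 140.926°E):
Alpha: 128.7 mi
Delta: 145.1 mi
Bravo: 205.5 mi
Charlie: 226.8 mi
Echo: 240.6 mi
The fourth-nearest is Charlie at 226.8 mi.

Charlie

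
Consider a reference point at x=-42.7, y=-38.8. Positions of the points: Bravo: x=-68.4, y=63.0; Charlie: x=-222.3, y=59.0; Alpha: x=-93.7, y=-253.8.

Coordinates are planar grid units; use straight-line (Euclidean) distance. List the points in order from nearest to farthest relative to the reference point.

Bravo, Charlie, Alpha

Distances from the reference point:
Bravo x=-68.4, y=63.0: 105.0
Charlie x=-222.3, y=59.0: 204.5
Alpha x=-93.7, y=-253.8: 221.0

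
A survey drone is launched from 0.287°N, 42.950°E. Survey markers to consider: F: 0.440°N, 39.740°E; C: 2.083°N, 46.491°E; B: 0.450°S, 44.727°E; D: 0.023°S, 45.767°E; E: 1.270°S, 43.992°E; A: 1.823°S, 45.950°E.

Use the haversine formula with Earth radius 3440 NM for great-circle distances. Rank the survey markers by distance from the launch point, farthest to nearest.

Distance from the launch point at 0.287°N, 42.950°E to each:
C 2.083°N, 46.491°E: 238.3 NM
A 1.823°S, 45.950°E: 220.2 NM
F 0.440°N, 39.740°E: 192.9 NM
D 0.023°S, 45.767°E: 170.2 NM
B 0.450°S, 44.727°E: 115.5 NM
E 1.270°S, 43.992°E: 112.5 NM

C, A, F, D, B, E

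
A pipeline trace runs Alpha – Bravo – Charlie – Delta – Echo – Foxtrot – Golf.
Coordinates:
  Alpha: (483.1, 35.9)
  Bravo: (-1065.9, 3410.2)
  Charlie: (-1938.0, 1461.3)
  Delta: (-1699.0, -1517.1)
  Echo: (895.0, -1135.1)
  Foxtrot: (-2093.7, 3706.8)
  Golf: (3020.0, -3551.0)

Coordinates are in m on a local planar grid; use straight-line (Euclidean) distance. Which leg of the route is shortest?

Bravo–Charlie

Leg distances:
Alpha→Bravo: 3712.9 m
Bravo→Charlie: 2135.1 m
Charlie→Delta: 2988.0 m
Delta→Echo: 2622.0 m
Echo→Foxtrot: 5690.0 m
Foxtrot→Golf: 8878.4 m
The shortest leg is Bravo–Charlie at 2135.1 m.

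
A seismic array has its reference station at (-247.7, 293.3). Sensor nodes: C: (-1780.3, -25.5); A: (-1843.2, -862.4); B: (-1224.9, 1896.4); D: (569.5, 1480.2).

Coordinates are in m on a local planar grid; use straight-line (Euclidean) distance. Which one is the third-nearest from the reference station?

Distance to each, sorted:
D: 1441.0 m
C: 1565.4 m
B: 1877.5 m
A: 1970.1 m
The third-nearest is B at 1877.5 m.

B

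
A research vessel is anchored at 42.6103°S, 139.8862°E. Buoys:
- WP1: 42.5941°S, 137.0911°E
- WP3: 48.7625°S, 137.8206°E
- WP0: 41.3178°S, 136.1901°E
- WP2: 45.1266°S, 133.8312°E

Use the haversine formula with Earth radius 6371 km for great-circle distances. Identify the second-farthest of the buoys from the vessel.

Distances from the vessel (42.6103°S, 139.8862°E):
WP3: 702.6 km
WP2: 560.0 km
WP0: 337.7 km
WP1: 228.8 km
The second-farthest is WP2 at 560.0 km.

WP2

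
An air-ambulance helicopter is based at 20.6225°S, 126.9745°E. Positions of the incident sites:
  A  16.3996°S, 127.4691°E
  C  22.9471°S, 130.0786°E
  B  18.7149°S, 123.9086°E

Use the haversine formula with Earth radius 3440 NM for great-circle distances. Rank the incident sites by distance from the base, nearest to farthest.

B, C, A

Distances from the base:
B 18.7149°S, 123.9086°E: 207.7 NM
C 22.9471°S, 130.0786°E: 222.3 NM
A 16.3996°S, 127.4691°E: 255.1 NM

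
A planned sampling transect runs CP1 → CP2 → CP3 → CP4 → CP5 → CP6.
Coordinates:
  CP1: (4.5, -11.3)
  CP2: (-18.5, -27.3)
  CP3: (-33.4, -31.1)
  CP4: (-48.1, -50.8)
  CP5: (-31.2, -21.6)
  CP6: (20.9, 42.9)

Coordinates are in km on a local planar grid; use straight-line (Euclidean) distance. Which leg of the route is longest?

CP5–CP6

Leg distances:
CP1→CP2: 28.0 km
CP2→CP3: 15.4 km
CP3→CP4: 24.6 km
CP4→CP5: 33.7 km
CP5→CP6: 82.9 km
The longest leg is CP5–CP6 at 82.9 km.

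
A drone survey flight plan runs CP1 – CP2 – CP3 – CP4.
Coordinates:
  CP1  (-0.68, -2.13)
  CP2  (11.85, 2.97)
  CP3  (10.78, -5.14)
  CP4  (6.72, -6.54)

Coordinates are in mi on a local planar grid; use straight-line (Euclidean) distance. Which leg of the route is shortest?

CP3–CP4

Leg distances:
CP1→CP2: 13.5 mi
CP2→CP3: 8.2 mi
CP3→CP4: 4.3 mi
The shortest leg is CP3–CP4 at 4.3 mi.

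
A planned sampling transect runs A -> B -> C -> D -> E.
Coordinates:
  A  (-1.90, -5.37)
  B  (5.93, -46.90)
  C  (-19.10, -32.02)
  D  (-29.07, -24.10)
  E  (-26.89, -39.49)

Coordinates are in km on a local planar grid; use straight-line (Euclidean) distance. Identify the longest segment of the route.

Leg distances:
A→B: 42.3 km
B→C: 29.1 km
C→D: 12.7 km
D→E: 15.5 km
The longest leg is A–B at 42.3 km.

A–B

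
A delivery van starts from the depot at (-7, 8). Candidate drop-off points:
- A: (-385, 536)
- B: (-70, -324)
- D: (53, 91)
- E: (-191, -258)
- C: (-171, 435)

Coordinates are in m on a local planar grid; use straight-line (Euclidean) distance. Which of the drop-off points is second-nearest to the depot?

Distance to each, sorted:
D: 102.4 m
E: 323.4 m
B: 337.9 m
C: 457.4 m
A: 649.4 m
The second-nearest is E at 323.4 m.

E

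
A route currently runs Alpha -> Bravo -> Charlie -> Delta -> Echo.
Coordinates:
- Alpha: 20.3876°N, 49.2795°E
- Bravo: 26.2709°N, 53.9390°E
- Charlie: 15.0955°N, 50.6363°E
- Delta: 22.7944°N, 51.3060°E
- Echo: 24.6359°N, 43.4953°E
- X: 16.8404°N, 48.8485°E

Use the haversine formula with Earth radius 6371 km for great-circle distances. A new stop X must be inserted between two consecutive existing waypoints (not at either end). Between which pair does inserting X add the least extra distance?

between Charlie and Delta

Added distance for inserting X between each consecutive pair:
Alpha–Bravo: 761.3 km
Bravo–Charlie: 156.2 km
Charlie–Delta: 123.5 km
Delta–Echo: 919.0 km
Smallest added distance is 123.5 km, inserting between Charlie and Delta.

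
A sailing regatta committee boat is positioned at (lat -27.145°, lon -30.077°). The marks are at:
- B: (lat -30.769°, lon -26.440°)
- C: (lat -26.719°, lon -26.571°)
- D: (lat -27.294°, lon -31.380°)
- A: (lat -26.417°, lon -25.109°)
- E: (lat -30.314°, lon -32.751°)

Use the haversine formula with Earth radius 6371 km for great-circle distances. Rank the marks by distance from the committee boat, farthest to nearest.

Computing each great-circle distance from (lat -27.145°, lon -30.077°):
B (lat -30.769°, lon -26.440°): 536.2 km
A (lat -26.417°, lon -25.109°): 499.7 km
E (lat -30.314°, lon -32.751°): 438.3 km
C (lat -26.719°, lon -26.571°): 350.8 km
D (lat -27.294°, lon -31.380°): 129.9 km

B, A, E, C, D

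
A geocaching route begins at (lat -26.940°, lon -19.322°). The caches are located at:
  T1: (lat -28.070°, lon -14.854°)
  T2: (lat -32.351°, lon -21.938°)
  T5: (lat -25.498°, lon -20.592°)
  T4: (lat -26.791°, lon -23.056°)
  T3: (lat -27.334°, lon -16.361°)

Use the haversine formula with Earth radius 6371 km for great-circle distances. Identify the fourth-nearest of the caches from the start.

T1

Distances from the start ((lat -26.940°, lon -19.322°)):
T5: 204.3 km
T3: 296.3 km
T4: 370.7 km
T1: 458.2 km
T2: 652.6 km
The fourth-nearest is T1 at 458.2 km.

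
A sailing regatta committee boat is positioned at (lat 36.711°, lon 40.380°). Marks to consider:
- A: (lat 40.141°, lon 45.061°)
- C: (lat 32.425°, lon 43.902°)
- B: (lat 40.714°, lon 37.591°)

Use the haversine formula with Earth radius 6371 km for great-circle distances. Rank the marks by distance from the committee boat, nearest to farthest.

Distance from the committee boat at (lat 36.711°, lon 40.380°) to each:
B (lat 40.714°, lon 37.591°): 506.6 km
A (lat 40.141°, lon 45.061°): 558.2 km
C (lat 32.425°, lon 43.902°): 575.3 km

B, A, C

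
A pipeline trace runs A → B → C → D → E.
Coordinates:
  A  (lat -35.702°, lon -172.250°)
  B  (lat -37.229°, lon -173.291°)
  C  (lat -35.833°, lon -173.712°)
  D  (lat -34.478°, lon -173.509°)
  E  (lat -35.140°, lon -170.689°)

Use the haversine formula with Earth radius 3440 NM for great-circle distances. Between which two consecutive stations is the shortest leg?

Leg distances:
A→B: 104.6 NM
B→C: 86.2 NM
C→D: 82.0 NM
D→E: 144.6 NM
The shortest leg is C–D at 82.0 NM.

C–D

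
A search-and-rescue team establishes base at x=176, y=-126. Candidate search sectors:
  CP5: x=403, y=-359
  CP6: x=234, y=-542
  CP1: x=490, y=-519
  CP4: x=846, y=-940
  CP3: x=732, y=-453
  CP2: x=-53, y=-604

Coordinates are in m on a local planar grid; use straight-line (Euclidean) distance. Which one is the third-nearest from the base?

Distances from the base (x=176, y=-126):
CP5: 325.3 m
CP6: 420.0 m
CP1: 503.0 m
CP2: 530.0 m
CP3: 645.0 m
CP4: 1054.3 m
The third-nearest is CP1 at 503.0 m.

CP1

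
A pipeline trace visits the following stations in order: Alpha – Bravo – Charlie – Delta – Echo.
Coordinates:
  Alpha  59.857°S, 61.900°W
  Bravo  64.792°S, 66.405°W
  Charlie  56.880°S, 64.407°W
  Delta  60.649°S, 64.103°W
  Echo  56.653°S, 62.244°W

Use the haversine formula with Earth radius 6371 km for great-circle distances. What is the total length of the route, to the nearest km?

Leg distances:
Alpha→Bravo: 595.7 km  (cumulative 595.7 km)
Bravo→Charlie: 886.3 km  (cumulative 1482.0 km)
Charlie→Delta: 419.5 km  (cumulative 1901.4 km)
Delta→Echo: 457.1 km  (cumulative 2358.6 km)
Total route length ≈ 2359 km.

2359 km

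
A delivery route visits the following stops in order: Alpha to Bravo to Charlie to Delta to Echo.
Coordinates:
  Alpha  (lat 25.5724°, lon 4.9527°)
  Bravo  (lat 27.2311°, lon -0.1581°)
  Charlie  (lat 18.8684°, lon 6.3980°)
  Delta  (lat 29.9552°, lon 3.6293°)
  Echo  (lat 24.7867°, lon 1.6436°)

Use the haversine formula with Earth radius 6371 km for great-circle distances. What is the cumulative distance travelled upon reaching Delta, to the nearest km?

Leg distances:
Alpha→Bravo: 541.3 km  (cumulative 541.3 km)
Bravo→Charlie: 1146.0 km  (cumulative 1687.4 km)
Charlie→Delta: 1264.1 km  (cumulative 2951.5 km)
Cumulative distance at Delta ≈ 2951 km.

2951 km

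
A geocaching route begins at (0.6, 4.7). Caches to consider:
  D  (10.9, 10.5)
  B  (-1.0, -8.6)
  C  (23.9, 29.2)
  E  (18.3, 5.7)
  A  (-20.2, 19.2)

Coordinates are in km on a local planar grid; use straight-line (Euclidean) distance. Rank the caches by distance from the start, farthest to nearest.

C, A, E, B, D

Distances from the start:
C (23.9, 29.2): 33.8 km
A (-20.2, 19.2): 25.4 km
E (18.3, 5.7): 17.7 km
B (-1.0, -8.6): 13.4 km
D (10.9, 10.5): 11.8 km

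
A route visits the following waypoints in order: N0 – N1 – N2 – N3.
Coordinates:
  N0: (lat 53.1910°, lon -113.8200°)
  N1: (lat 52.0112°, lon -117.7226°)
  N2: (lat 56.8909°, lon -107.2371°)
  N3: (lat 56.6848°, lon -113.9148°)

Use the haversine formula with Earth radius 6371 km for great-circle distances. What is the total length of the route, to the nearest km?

Leg distances:
N0→N1: 294.4 km  (cumulative 294.4 km)
N1→N2: 866.7 km  (cumulative 1161.1 km)
N2→N3: 407.2 km  (cumulative 1568.2 km)
Total route length ≈ 1568 km.

1568 km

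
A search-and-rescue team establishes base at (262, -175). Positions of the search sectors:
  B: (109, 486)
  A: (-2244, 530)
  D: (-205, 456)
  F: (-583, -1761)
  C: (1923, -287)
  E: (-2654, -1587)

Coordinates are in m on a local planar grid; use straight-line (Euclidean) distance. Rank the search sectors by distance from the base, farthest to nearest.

Distance from the base at (262, -175) to each:
E (-2654, -1587): 3239.9 m
A (-2244, 530): 2603.3 m
F (-583, -1761): 1797.1 m
C (1923, -287): 1664.8 m
D (-205, 456): 785.0 m
B (109, 486): 678.5 m

E, A, F, C, D, B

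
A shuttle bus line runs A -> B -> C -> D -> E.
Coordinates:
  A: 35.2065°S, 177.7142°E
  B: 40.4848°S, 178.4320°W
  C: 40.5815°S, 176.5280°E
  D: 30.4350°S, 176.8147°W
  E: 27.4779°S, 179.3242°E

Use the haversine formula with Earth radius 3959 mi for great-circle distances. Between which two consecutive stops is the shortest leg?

Leg distances:
A→B: 420.9 mi
B→C: 264.7 mi
C→D: 794.2 mi
D→E: 310.2 mi
The shortest leg is B–C at 264.7 mi.

B–C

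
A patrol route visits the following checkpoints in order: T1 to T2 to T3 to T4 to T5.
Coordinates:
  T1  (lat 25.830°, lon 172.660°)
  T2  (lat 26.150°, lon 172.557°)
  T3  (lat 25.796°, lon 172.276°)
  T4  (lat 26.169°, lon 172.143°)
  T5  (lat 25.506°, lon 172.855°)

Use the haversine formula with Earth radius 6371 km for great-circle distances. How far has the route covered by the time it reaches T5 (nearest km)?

Leg distances:
T1→T2: 37.0 km  (cumulative 37.0 km)
T2→T3: 48.4 km  (cumulative 85.4 km)
T3→T4: 43.6 km  (cumulative 129.0 km)
T4→T5: 102.5 km  (cumulative 231.5 km)
Cumulative distance at T5 ≈ 231 km.

231 km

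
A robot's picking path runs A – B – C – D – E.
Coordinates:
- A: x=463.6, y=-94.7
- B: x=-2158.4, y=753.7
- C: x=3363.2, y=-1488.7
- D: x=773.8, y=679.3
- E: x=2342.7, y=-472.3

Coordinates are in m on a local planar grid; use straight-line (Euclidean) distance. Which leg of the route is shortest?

D–E

Leg distances:
A→B: 2755.8 m
B→C: 5959.6 m
C→D: 3377.2 m
D→E: 1946.2 m
The shortest leg is D–E at 1946.2 m.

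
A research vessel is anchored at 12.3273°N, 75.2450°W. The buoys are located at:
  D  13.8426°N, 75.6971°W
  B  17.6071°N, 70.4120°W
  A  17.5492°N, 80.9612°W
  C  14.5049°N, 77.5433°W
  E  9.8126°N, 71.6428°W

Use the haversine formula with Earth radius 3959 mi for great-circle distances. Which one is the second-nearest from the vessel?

Distance to each, sorted:
D: 109.0 mi
C: 215.6 mi
E: 299.7 mi
B: 486.9 mi
A: 525.1 mi
The second-nearest is C at 215.6 mi.

C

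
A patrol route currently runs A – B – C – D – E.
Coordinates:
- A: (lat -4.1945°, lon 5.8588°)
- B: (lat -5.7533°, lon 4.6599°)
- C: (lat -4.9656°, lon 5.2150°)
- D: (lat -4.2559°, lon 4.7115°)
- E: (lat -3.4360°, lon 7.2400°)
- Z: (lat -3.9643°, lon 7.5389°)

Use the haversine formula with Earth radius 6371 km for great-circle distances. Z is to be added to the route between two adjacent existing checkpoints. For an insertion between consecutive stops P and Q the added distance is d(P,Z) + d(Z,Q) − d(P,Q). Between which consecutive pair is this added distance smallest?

between D and E

Added distance for inserting Z between each consecutive pair:
A–B: 345.7 km
B–C: 549.6 km
C–D: 499.3 km
D–E: 87.8 km
Smallest added distance is 87.8 km, inserting between D and E.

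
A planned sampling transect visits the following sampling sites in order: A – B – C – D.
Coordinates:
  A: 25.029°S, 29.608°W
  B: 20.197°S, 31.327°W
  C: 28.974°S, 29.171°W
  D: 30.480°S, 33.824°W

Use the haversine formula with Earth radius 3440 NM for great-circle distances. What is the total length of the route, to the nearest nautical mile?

1104 NM

Leg distances:
A→B: 305.3 NM  (cumulative 305.3 NM)
B→C: 539.9 NM  (cumulative 845.3 NM)
C→D: 258.9 NM  (cumulative 1104.1 NM)
Total route length ≈ 1104 NM.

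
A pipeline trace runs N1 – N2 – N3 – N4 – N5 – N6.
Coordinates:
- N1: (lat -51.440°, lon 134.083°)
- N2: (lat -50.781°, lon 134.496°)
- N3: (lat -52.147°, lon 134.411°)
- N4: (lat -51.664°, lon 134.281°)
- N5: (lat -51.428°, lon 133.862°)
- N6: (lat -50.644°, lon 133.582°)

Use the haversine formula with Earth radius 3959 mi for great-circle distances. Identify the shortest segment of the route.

Leg distances:
N1→N2: 48.9 mi
N2→N3: 94.5 mi
N3→N4: 33.8 mi
N4→N5: 24.3 mi
N5→N6: 55.5 mi
The shortest leg is N4–N5 at 24.3 mi.

N4–N5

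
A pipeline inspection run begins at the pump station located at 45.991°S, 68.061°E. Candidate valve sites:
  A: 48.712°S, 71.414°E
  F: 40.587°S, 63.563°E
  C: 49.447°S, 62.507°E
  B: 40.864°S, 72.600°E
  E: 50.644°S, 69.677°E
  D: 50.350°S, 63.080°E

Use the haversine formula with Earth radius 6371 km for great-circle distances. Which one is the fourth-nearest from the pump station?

D

Distance to each, sorted:
A: 394.1 km
E: 531.0 km
C: 565.7 km
D: 609.1 km
B: 677.5 km
F: 702.3 km
The fourth-nearest is D at 609.1 km.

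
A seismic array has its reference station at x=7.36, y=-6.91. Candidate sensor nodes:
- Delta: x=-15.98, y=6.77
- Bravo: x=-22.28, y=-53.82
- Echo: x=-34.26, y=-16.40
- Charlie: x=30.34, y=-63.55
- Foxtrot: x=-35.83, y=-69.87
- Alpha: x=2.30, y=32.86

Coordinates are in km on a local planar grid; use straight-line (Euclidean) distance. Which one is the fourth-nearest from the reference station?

Bravo

Distance to each, sorted:
Delta: 27.1 km
Alpha: 40.1 km
Echo: 42.7 km
Bravo: 55.5 km
Charlie: 61.1 km
Foxtrot: 76.4 km
The fourth-nearest is Bravo at 55.5 km.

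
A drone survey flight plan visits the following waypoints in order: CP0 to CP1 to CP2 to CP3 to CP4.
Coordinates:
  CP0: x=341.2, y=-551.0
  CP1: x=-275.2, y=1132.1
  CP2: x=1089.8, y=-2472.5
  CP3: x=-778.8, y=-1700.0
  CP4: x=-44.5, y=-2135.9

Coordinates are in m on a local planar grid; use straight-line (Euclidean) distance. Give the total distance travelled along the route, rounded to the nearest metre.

8523 m

Leg distances:
CP0→CP1: 1792.4 m  (cumulative 1792.4 m)
CP1→CP2: 3854.4 m  (cumulative 5646.8 m)
CP2→CP3: 2022.0 m  (cumulative 7668.8 m)
CP3→CP4: 853.9 m  (cumulative 8522.7 m)
Total route length ≈ 8523 m.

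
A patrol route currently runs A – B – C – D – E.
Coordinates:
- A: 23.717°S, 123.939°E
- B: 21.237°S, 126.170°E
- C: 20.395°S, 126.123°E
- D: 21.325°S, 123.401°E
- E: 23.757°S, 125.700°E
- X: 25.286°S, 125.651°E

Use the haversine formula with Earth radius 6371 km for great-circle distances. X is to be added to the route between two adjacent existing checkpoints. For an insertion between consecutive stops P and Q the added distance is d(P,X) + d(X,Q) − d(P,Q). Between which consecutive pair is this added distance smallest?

Added distance for inserting X between each consecutive pair:
A–B: 340.6 km
B–C: 905.6 km
C–D: 741.6 km
D–E: 307.9 km
Smallest added distance is 307.9 km, inserting between D and E.

between D and E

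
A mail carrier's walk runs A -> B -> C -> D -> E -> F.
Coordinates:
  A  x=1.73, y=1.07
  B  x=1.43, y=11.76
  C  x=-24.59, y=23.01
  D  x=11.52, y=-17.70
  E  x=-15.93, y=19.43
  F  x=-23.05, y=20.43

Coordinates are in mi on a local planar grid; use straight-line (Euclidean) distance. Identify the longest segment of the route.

Leg distances:
A→B: 10.7 mi
B→C: 28.3 mi
C→D: 54.4 mi
D→E: 46.2 mi
E→F: 7.2 mi
The longest leg is C–D at 54.4 mi.

C–D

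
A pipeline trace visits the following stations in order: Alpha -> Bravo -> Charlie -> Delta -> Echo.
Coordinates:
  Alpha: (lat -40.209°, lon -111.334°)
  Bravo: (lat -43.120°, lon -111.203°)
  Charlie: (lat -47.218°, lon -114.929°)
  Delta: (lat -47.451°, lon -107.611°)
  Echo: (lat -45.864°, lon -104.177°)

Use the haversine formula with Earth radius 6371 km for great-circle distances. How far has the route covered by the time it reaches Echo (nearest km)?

Leg distances:
Alpha→Bravo: 323.9 km  (cumulative 323.9 km)
Bravo→Charlie: 541.1 km  (cumulative 865.0 km)
Charlie→Delta: 551.9 km  (cumulative 1416.9 km)
Delta→Echo: 315.9 km  (cumulative 1732.8 km)
Cumulative distance at Echo ≈ 1733 km.

1733 km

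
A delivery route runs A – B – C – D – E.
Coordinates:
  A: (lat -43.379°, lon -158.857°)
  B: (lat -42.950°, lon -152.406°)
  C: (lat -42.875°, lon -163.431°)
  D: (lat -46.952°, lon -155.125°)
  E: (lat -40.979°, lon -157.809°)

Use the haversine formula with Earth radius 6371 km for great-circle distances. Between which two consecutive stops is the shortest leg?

Leg distances:
A→B: 525.2 km
B→C: 897.3 km
C→D: 795.1 km
D→E: 697.9 km
The shortest leg is A–B at 525.2 km.

A–B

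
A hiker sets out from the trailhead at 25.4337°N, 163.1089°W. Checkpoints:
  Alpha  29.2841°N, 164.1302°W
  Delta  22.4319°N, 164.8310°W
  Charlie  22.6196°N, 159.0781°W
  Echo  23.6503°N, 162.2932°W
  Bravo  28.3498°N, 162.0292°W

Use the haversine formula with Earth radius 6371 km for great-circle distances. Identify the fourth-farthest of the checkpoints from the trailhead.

Distance to each, sorted:
Charlie: 515.2 km
Alpha: 439.9 km
Delta: 376.9 km
Bravo: 341.5 km
Echo: 214.8 km
The fourth-farthest is Bravo at 341.5 km.

Bravo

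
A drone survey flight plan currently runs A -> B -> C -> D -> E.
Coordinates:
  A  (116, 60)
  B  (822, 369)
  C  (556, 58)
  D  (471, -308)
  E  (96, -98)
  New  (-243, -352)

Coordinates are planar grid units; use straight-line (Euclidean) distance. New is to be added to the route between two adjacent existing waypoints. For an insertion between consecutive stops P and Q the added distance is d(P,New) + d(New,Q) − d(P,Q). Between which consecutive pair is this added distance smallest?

between D and E

Added distance for inserting New between each consecutive pair:
A–B: 1061.9
B–C: 1774.9
C–D: 1237.7
D–E: 709.2
Smallest added distance is 709.2, inserting between D and E.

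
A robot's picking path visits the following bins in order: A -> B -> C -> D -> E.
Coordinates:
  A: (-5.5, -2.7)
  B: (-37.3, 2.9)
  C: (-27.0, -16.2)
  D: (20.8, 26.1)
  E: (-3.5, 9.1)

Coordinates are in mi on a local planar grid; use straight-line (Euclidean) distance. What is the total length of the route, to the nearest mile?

Leg distances:
A→B: 32.3 mi  (cumulative 32.3 mi)
B→C: 21.7 mi  (cumulative 54.0 mi)
C→D: 63.8 mi  (cumulative 117.8 mi)
D→E: 29.7 mi  (cumulative 147.5 mi)
Total route length ≈ 147 mi.

147 mi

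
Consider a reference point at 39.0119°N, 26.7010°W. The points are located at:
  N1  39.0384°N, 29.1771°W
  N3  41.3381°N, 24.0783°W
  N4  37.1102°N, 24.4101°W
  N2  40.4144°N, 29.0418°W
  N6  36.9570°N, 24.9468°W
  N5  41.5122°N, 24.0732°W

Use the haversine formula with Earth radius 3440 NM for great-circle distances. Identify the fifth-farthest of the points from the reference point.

Distances from the reference point (39.0119°N, 26.7010°W):
N5: 192.4 NM
N3: 184.3 NM
N4: 157.4 NM
N6: 148.7 NM
N2: 137.0 NM
N1: 115.5 NM
The fifth-farthest is N2 at 137.0 NM.

N2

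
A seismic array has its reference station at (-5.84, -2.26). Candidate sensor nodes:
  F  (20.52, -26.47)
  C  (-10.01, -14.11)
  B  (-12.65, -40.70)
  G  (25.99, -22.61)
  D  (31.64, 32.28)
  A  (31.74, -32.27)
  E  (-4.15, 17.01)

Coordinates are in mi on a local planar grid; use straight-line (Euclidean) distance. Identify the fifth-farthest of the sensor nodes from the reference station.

F

Distance to each, sorted:
D: 51.0 mi
A: 48.1 mi
B: 39.0 mi
G: 37.8 mi
F: 35.8 mi
E: 19.3 mi
C: 12.6 mi
The fifth-farthest is F at 35.8 mi.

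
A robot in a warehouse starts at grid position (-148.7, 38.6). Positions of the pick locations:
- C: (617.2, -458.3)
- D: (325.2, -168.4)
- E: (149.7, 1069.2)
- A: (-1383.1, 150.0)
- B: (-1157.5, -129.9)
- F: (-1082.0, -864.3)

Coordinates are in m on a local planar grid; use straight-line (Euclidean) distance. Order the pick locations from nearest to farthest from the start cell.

Computing each straight-line distance from (-148.7, 38.6):
D (325.2, -168.4): 517.1 m
C (617.2, -458.3): 913.0 m
B (-1157.5, -129.9): 1022.8 m
E (149.7, 1069.2): 1072.9 m
A (-1383.1, 150.0): 1239.4 m
F (-1082.0, -864.3): 1298.6 m

D, C, B, E, A, F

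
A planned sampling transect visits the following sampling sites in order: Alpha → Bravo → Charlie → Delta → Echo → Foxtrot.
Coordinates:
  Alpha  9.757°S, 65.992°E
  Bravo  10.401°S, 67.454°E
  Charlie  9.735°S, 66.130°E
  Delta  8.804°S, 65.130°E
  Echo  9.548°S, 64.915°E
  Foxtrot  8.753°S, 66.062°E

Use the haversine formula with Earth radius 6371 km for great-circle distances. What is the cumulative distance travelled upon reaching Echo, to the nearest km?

575 km

Leg distances:
Alpha→Bravo: 175.3 km  (cumulative 175.3 km)
Bravo→Charlie: 162.8 km  (cumulative 338.1 km)
Charlie→Delta: 150.9 km  (cumulative 489.0 km)
Delta→Echo: 86.0 km  (cumulative 575.0 km)
Cumulative distance at Echo ≈ 575 km.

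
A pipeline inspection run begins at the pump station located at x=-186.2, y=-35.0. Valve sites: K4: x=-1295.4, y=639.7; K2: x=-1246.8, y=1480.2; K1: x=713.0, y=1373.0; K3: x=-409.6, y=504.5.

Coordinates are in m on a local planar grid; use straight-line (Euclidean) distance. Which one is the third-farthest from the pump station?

K4

Distances from the pump station (x=-186.2, y=-35.0):
K2: 1849.5 m
K1: 1670.6 m
K4: 1298.3 m
K3: 583.9 m
The third-farthest is K4 at 1298.3 m.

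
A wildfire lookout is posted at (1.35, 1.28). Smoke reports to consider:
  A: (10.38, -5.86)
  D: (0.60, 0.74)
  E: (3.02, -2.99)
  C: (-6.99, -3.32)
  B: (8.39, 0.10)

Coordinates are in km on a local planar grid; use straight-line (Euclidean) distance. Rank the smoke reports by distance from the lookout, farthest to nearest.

A, C, B, E, D

Distance from the lookout at (1.35, 1.28) to each:
A (10.38, -5.86): 11.5 km
C (-6.99, -3.32): 9.5 km
B (8.39, 0.10): 7.1 km
E (3.02, -2.99): 4.6 km
D (0.60, 0.74): 0.9 km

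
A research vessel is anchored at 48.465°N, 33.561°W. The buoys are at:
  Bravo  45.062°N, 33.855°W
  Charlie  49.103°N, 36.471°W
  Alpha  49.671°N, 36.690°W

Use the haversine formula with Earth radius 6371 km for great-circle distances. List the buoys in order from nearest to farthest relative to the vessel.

Charlie, Alpha, Bravo

Distances from the vessel:
Charlie 49.103°N, 36.471°W: 224.7 km
Alpha 49.671°N, 36.690°W: 264.4 km
Bravo 45.062°N, 33.855°W: 379.1 km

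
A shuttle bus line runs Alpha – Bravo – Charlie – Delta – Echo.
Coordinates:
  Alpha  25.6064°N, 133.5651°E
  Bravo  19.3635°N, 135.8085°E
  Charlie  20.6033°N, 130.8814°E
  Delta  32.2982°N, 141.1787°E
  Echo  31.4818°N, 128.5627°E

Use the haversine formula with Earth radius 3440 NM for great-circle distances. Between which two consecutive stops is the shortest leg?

Leg distances:
Alpha→Bravo: 394.9 NM
Bravo→Charlie: 287.8 NM
Charlie→Delta: 893.0 NM
Delta→Echo: 644.6 NM
The shortest leg is Bravo–Charlie at 287.8 NM.

Bravo–Charlie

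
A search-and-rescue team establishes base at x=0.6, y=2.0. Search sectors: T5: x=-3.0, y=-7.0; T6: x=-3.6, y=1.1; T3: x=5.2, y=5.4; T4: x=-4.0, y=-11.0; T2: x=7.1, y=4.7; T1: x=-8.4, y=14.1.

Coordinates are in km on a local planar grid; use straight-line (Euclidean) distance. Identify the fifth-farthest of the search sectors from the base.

Distance to each, sorted:
T1: 15.1 km
T4: 13.8 km
T5: 9.7 km
T2: 7.0 km
T3: 5.7 km
T6: 4.3 km
The fifth-farthest is T3 at 5.7 km.

T3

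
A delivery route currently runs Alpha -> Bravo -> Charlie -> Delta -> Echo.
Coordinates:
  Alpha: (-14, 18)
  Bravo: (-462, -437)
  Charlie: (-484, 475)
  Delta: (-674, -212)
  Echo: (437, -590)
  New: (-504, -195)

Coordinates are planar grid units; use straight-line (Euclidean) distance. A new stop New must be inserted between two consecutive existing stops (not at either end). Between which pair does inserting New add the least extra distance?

between Bravo and Charlie

Added distance for inserting New between each consecutive pair:
Alpha–Bravo: 141.4
Bravo–Charlie: 3.7
Charlie–Delta: 128.4
Delta–Echo: 17.8
Smallest added distance is 3.7, inserting between Bravo and Charlie.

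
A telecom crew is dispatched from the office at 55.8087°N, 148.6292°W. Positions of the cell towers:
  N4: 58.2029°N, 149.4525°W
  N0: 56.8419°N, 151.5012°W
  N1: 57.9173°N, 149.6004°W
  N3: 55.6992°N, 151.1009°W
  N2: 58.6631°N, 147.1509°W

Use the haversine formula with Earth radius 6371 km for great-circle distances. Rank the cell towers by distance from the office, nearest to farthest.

Distance from the office at 55.8087°N, 148.6292°W to each:
N3 55.6992°N, 151.1009°W: 155.1 km
N0 56.8419°N, 151.5012°W: 211.1 km
N1 57.9173°N, 149.6004°W: 241.8 km
N4 58.2029°N, 149.4525°W: 270.8 km
N2 58.6631°N, 147.1509°W: 329.6 km

N3, N0, N1, N4, N2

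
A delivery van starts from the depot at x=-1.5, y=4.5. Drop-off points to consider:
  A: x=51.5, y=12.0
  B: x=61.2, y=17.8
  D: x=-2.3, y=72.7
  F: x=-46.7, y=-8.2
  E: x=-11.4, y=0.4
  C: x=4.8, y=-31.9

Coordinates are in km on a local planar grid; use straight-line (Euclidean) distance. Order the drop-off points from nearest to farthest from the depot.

E, C, F, A, B, D

Distance from the depot at x=-1.5, y=4.5 to each:
E x=-11.4, y=0.4: 10.7 km
C x=4.8, y=-31.9: 36.9 km
F x=-46.7, y=-8.2: 47.0 km
A x=51.5, y=12.0: 53.5 km
B x=61.2, y=17.8: 64.1 km
D x=-2.3, y=72.7: 68.2 km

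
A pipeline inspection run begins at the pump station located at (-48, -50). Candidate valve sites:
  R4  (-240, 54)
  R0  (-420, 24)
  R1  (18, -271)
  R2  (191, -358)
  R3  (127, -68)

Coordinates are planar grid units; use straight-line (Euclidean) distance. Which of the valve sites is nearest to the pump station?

R3

Distance to each, sorted:
R3: 175.9
R4: 218.4
R1: 230.6
R0: 379.3
R2: 389.9
The nearest is R3 at 175.9.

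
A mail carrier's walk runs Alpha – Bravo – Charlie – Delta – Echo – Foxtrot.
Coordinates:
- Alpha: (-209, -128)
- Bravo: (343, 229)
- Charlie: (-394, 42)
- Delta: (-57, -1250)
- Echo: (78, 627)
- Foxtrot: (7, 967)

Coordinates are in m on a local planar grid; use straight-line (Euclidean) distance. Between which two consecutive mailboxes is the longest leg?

Delta–Echo

Leg distances:
Alpha→Bravo: 657.4 m
Bravo→Charlie: 760.4 m
Charlie→Delta: 1335.2 m
Delta→Echo: 1881.8 m
Echo→Foxtrot: 347.3 m
The longest leg is Delta–Echo at 1881.8 m.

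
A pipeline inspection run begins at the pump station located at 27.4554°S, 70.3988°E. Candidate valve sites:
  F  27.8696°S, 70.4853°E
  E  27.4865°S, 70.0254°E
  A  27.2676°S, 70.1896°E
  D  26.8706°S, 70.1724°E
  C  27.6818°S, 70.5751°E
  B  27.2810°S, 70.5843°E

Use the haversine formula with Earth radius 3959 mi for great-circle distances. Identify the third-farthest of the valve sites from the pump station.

Distance to each, sorted:
D: 42.7 mi
F: 29.1 mi
E: 23.0 mi
C: 19.0 mi
A: 18.3 mi
B: 16.6 mi
The third-farthest is E at 23.0 mi.

E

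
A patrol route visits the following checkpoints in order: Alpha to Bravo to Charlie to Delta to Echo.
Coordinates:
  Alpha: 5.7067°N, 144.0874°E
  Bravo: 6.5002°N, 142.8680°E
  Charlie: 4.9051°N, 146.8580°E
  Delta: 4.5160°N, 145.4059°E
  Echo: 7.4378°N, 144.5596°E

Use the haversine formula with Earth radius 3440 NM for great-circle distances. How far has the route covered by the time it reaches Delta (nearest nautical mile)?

434 NM

Leg distances:
Alpha→Bravo: 87.0 NM  (cumulative 87.0 NM)
Bravo→Charlie: 256.9 NM  (cumulative 343.9 NM)
Charlie→Delta: 90.0 NM  (cumulative 433.9 NM)
Cumulative distance at Delta ≈ 434 NM.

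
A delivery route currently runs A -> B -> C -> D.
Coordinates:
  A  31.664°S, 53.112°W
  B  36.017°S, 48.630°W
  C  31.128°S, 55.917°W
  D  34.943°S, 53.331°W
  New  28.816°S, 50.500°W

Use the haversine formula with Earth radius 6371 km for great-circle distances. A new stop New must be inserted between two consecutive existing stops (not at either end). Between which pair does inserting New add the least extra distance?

between B and C

Added distance for inserting New between each consecutive pair:
A–B: 587.0 km
B–C: 534.9 km
C–D: 825.5 km
Smallest added distance is 534.9 km, inserting between B and C.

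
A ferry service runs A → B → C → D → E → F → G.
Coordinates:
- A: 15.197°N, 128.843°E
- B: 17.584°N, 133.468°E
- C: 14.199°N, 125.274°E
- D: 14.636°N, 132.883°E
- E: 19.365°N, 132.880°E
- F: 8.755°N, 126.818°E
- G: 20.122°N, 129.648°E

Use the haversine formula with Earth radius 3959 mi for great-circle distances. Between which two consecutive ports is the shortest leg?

D–E

Leg distances:
A→B: 348.1 mi
B→C: 592.5 mi
C→D: 510.1 mi
D→E: 326.8 mi
E→F: 837.9 mi
F→G: 807.9 mi
The shortest leg is D–E at 326.8 mi.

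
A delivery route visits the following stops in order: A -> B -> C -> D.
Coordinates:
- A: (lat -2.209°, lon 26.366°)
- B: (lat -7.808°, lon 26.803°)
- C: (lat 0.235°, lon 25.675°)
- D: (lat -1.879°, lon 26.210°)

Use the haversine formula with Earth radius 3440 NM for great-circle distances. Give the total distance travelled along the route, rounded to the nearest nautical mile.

Leg distances:
A→B: 337.2 NM  (cumulative 337.2 NM)
B→C: 487.6 NM  (cumulative 824.8 NM)
C→D: 130.9 NM  (cumulative 955.7 NM)
Total route length ≈ 956 NM.

956 NM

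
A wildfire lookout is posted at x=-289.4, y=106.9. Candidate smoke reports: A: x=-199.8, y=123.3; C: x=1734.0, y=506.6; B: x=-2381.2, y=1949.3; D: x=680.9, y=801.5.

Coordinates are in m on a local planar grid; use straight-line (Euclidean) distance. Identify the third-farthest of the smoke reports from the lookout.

Distance to each, sorted:
B: 2787.5 m
C: 2062.5 m
D: 1193.3 m
A: 91.1 m
The third-farthest is D at 1193.3 m.

D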